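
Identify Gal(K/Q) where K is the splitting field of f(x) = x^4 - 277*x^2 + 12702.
Gal(K/Q) = V_4 (Klein four-group, Z/2Z × Z/2Z)

f factors as (x^2 - 58)(x^2 - 219), so the splitting field is K = Q(sqrt(58), sqrt(219)). The elements 58, 219, 12702 are all non-squares in Q, so sqrt(58) and sqrt(219) generate independent quadratic extensions. Thus [K:Q] = 4 and Gal(K/Q) is generated by the two order-2 automorphisms sqrt(58) ↦ -sqrt(58) and sqrt(219) ↦ -sqrt(219), giving V_4.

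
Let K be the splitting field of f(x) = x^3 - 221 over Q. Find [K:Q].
[K:Q] = 6

x^3 - 221 has one real root r = 221^(1/3) and two complex roots r*zeta_3, r*zeta_3^2 where zeta_3 = e^(2*pi*i/3). The splitting field is Q(r, zeta_3). [Q(r):Q] = 3 and [Q(zeta_3):Q] = 2 with gcd = 1, so [Q(r, zeta_3):Q] = 3 * 2 = 6.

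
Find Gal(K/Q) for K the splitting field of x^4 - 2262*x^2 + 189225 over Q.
Gal(K/Q) = Z/2Z (cyclic of order 2)

f factors as (x^2 - 87)(x^2 - 2175), so the splitting field is K = Q(sqrt(87), sqrt(2175)). The squarefree part of 87 is 87 and the squarefree part of 2175 is also 87, so sqrt(87) and sqrt(2175) are both rational multiples of sqrt(87). Hence Q(sqrt(87)) = Q(sqrt(2175)) = Q(sqrt(87)), and the splitting field collapses to a single degree-2 extension with Galois group Z/2Z.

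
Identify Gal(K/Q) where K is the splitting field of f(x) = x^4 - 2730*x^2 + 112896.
Gal(K/Q) = Z/2Z (cyclic of order 2)

f factors as (x^2 - 2688)(x^2 - 42), so the splitting field is K = Q(sqrt(2688), sqrt(42)). The squarefree part of 2688 is 42 and the squarefree part of 42 is also 42, so sqrt(2688) and sqrt(42) are both rational multiples of sqrt(42). Hence Q(sqrt(2688)) = Q(sqrt(42)) = Q(sqrt(42)), and the splitting field collapses to a single degree-2 extension with Galois group Z/2Z.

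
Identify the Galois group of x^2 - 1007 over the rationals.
Gal(K/Q) = Z/2Z (cyclic of order 2)

x^2 - 1007 is irreducible over Q since 1007 is not a rational square. The splitting field Q(sqrt(1007)) has degree 2 over Q, and its unique nontrivial automorphism is sqrt(1007) ↦ -sqrt(1007). Hence Gal(Q(sqrt(1007))/Q) = Z/2Z.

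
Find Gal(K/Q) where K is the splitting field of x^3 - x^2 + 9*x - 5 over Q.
Gal(K/Q) = S_3 (symmetric group of order 6)

Compute the discriminant of x^3 + (-1)*x^2 + (9)*x + (-5): Δ = -2720. Since Δ is not a rational square, the Galois group is not contained in A_3; it must be the full S_3 (irreducibility of the cubic rules out anything smaller).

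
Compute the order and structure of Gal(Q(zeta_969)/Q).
|Gal(Q(zeta_969)/Q)| = phi(969) = 576; group ≅ (Z/969Z)^* ≅ Z/2Z × Z/16Z × Z/18Z

The n-th cyclotomic polynomial Φ_969(x) is the minimal polynomial of zeta_969 over Q and has degree phi(969) = 576. So Q(zeta_969) is a degree-576 Galois extension with Galois group (Z/969Z)^*. By CRT, (Z/969Z)^* ≅ (Z/3Z)^* × (Z/17Z)^* × (Z/19Z)^*. Each prime-power unit group is (Z/3Z)^* ≅ Z/2Z; (Z/17Z)^* ≅ Z/16Z; (Z/19Z)^* ≅ Z/18Z. Hence Gal(Q(zeta_969)/Q) ≅ Z/2Z × Z/16Z × Z/18Z.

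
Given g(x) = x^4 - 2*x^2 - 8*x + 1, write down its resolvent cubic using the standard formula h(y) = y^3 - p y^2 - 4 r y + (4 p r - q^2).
h(y) = y^3 + 2*y^2 - 4*y - 72

Identify coefficients: p = -2, q = -8, r = 1.
Plug into h(y) = y^3 - p y^2 - 4 r y + (4 p r - q^2):
  h(y) = y^3 - (-2) y^2 - 4*(1) y + (4*(-2)*(1) - (-8)^2)
       = y^3 + (2) y^2 + (-4) y + (-72).
Simplifying: h(y) = y^3 + 2*y^2 - 4*y - 72.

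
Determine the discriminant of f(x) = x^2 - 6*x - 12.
Δ = 84

For a quadratic a x^2 + b x + c the discriminant is Δ = b^2 - 4ac = (-6)^2 - 4*(1)*(-12) = 36 - (-48) = 84.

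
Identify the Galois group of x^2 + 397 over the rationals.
Gal(K/Q) = Z/2Z (cyclic of order 2)

x^2 + 397 is irreducible over Q since -397 is not a rational square. The splitting field Q(sqrt(-397)) has degree 2 over Q, and its unique nontrivial automorphism is sqrt(-397) ↦ -sqrt(-397). Hence Gal(Q(sqrt(-397))/Q) = Z/2Z.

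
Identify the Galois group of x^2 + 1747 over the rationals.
Gal(K/Q) = Z/2Z (cyclic of order 2)

x^2 + 1747 is irreducible over Q since -1747 is not a rational square. The splitting field Q(sqrt(-1747)) has degree 2 over Q, and its unique nontrivial automorphism is sqrt(-1747) ↦ -sqrt(-1747). Hence Gal(Q(sqrt(-1747))/Q) = Z/2Z.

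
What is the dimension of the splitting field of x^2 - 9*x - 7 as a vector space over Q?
[K:Q] = 2

The discriminant of x^2 + (-9)*x + (-7) is b^2 - 4c = 81 - (-28) = 109. Since 109 is not a perfect square in Q, the polynomial is irreducible over Q. Its two roots generate a degree-2 extension, so [K:Q] = 2.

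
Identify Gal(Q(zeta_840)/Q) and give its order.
|Gal(Q(zeta_840)/Q)| = phi(840) = 192; group ≅ (Z/840Z)^* ≅ Z/2Z × Z/2Z × Z/2Z × Z/4Z × Z/6Z

The n-th cyclotomic polynomial Φ_840(x) is the minimal polynomial of zeta_840 over Q and has degree phi(840) = 192. So Q(zeta_840) is a degree-192 Galois extension with Galois group (Z/840Z)^*. By CRT, (Z/840Z)^* ≅ (Z/8Z)^* × (Z/3Z)^* × (Z/5Z)^* × (Z/7Z)^*. Each prime-power unit group is (Z/8Z)^* ≅ Z/2Z × Z/2Z; (Z/3Z)^* ≅ Z/2Z; (Z/5Z)^* ≅ Z/4Z; (Z/7Z)^* ≅ Z/6Z. Hence Gal(Q(zeta_840)/Q) ≅ Z/2Z × Z/2Z × Z/2Z × Z/4Z × Z/6Z.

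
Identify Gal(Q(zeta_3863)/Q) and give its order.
|Gal(Q(zeta_3863)/Q)| = phi(3863) = 3862; group ≅ (Z/3863Z)^* ≅ Z/3862Z

The n-th cyclotomic polynomial Φ_3863(x) is the minimal polynomial of zeta_3863 over Q and has degree phi(3863) = 3862. So Q(zeta_3863) is a degree-3862 Galois extension with Galois group (Z/3863Z)^*. (Z/3863Z)^* is cyclic since 3863 is an odd prime power (or 4). Hence Gal(Q(zeta_3863)/Q) ≅ Z/3862Z.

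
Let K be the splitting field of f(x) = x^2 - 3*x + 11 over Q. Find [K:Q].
[K:Q] = 2

The discriminant of x^2 + (-3)*x + (11) is b^2 - 4c = 9 - (44) = -35. Since -35 is not a perfect square in Q, the polynomial is irreducible over Q. Its two roots generate a degree-2 extension, so [K:Q] = 2.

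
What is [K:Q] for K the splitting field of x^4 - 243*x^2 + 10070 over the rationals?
[K:Q] = 4

f factors as (x^2 - 190)(x^2 - 53); the splitting field is K = Q(sqrt(190), sqrt(53)). Since 190, 53, and 10070 are all non-squares in Q, the three subfields Q(sqrt(190)), Q(sqrt(53)), Q(sqrt(10070)) are distinct degree-2 extensions, so [K:Q] = 4 (Klein four Galois group).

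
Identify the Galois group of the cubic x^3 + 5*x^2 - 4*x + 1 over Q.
Gal(K/Q) = S_3 (symmetric group of order 6)

Compute the discriminant of x^3 + (5)*x^2 + (-4)*x + (1): Δ = -231. Since Δ is not a rational square, the Galois group is not contained in A_3; it must be the full S_3 (irreducibility of the cubic rules out anything smaller).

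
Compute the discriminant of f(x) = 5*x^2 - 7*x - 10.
Δ = 249

For a quadratic a x^2 + b x + c the discriminant is Δ = b^2 - 4ac = (-7)^2 - 4*(5)*(-10) = 49 - (-200) = 249.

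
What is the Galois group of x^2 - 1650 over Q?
Gal(K/Q) = Z/2Z (cyclic of order 2)

x^2 - 1650 is irreducible over Q since 1650 is not a rational square. The splitting field Q(sqrt(1650)) has degree 2 over Q, and its unique nontrivial automorphism is sqrt(1650) ↦ -sqrt(1650). Hence Gal(Q(sqrt(1650))/Q) = Z/2Z.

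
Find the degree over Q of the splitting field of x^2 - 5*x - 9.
[K:Q] = 2

The discriminant of x^2 + (-5)*x + (-9) is b^2 - 4c = 25 - (-36) = 61. Since 61 is not a perfect square in Q, the polynomial is irreducible over Q. Its two roots generate a degree-2 extension, so [K:Q] = 2.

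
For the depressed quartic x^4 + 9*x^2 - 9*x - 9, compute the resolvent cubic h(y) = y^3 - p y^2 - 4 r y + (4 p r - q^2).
h(y) = y^3 - 9*y^2 + 36*y - 405

Identify coefficients: p = 9, q = -9, r = -9.
Plug into h(y) = y^3 - p y^2 - 4 r y + (4 p r - q^2):
  h(y) = y^3 - (9) y^2 - 4*(-9) y + (4*(9)*(-9) - (-9)^2)
       = y^3 + (-9) y^2 + (36) y + (-405).
Simplifying: h(y) = y^3 - 9*y^2 + 36*y - 405.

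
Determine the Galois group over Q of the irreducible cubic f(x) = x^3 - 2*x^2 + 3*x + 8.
Gal(K/Q) = S_3 (symmetric group of order 6)

Compute the discriminant of x^3 + (-2)*x^2 + (3)*x + (8): Δ = -2408. Since Δ is not a rational square, the Galois group is not contained in A_3; it must be the full S_3 (irreducibility of the cubic rules out anything smaller).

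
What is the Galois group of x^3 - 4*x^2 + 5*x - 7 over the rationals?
Gal(K/Q) = S_3 (symmetric group of order 6)

Compute the discriminant of x^3 + (-4)*x^2 + (5)*x + (-7): Δ = -695. Since Δ is not a rational square, the Galois group is not contained in A_3; it must be the full S_3 (irreducibility of the cubic rules out anything smaller).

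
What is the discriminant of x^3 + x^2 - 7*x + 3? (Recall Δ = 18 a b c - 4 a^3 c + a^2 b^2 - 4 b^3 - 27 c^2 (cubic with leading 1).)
Δ = 788

For x^3 + a x^2 + b x + c the discriminant is Δ = 18 a b c - 4 a^3 c + a^2 b^2 - 4 b^3 - 27 c^2.
Plug a = 1, b = -7, c = 3:
  18*(1)*(-7)*(3) - 4*(1)^3*(3) + (1)^2*(-7)^2 - 4*(-7)^3 - 27*(3)^2
  = -378 + (-12) + 49 + (1372) + (-243)
  = 788.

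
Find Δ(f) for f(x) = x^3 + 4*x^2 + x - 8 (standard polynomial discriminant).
Δ = -244

For x^3 + a x^2 + b x + c the discriminant is Δ = 18 a b c - 4 a^3 c + a^2 b^2 - 4 b^3 - 27 c^2.
Plug a = 4, b = 1, c = -8:
  18*(4)*(1)*(-8) - 4*(4)^3*(-8) + (4)^2*(1)^2 - 4*(1)^3 - 27*(-8)^2
  = -576 + (2048) + 16 + (-4) + (-1728)
  = -244.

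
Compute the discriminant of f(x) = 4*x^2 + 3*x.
Δ = 9

For a quadratic a x^2 + b x + c the discriminant is Δ = b^2 - 4ac = (3)^2 - 4*(4)*(0) = 9 - (0) = 9.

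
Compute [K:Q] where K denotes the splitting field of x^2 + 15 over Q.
[K:Q] = 2

The discriminant of x^2 + (0)*x + (15) is b^2 - 4c = 0 - (60) = -60. Since -60 is not a perfect square in Q, the polynomial is irreducible over Q. Its two roots generate a degree-2 extension, so [K:Q] = 2.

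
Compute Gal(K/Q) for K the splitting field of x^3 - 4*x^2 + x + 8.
Gal(K/Q) = S_3 (symmetric group of order 6)

Compute the discriminant of x^3 + (-4)*x^2 + (1)*x + (8): Δ = -244. Since Δ is not a rational square, the Galois group is not contained in A_3; it must be the full S_3 (irreducibility of the cubic rules out anything smaller).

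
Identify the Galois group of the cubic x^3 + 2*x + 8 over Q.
Gal(K/Q) = S_3 (symmetric group of order 6)

Compute the discriminant of x^3 + (0)*x^2 + (2)*x + (8): Δ = -1760. Since Δ is not a rational square, the Galois group is not contained in A_3; it must be the full S_3 (irreducibility of the cubic rules out anything smaller).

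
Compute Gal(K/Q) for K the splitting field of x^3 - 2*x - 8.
Gal(K/Q) = S_3 (symmetric group of order 6)

Compute the discriminant of x^3 + (0)*x^2 + (-2)*x + (-8): Δ = -1696. Since Δ is not a rational square, the Galois group is not contained in A_3; it must be the full S_3 (irreducibility of the cubic rules out anything smaller).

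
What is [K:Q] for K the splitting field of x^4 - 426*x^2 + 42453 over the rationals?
[K:Q] = 4

f factors as (x^2 - 267)(x^2 - 159); the splitting field is K = Q(sqrt(267), sqrt(159)). Since 267, 159, and 42453 are all non-squares in Q, the three subfields Q(sqrt(267)), Q(sqrt(159)), Q(sqrt(42453)) are distinct degree-2 extensions, so [K:Q] = 4 (Klein four Galois group).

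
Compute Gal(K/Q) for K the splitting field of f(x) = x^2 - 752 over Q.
Gal(K/Q) = Z/2Z (cyclic of order 2)

x^2 - 752 is irreducible over Q since 752 is not a rational square. The splitting field Q(sqrt(752)) has degree 2 over Q, and its unique nontrivial automorphism is sqrt(752) ↦ -sqrt(752). Hence Gal(Q(sqrt(752))/Q) = Z/2Z.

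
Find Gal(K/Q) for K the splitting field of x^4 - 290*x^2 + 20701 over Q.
Gal(K/Q) = V_4 (Klein four-group, Z/2Z × Z/2Z)

f factors as (x^2 - 163)(x^2 - 127), so the splitting field is K = Q(sqrt(163), sqrt(127)). The elements 163, 127, 20701 are all non-squares in Q, so sqrt(163) and sqrt(127) generate independent quadratic extensions. Thus [K:Q] = 4 and Gal(K/Q) is generated by the two order-2 automorphisms sqrt(163) ↦ -sqrt(163) and sqrt(127) ↦ -sqrt(127), giving V_4.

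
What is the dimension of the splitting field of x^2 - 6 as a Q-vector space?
[K:Q] = 2

The polynomial x^2 - 6 is irreducible over Q since 6 is not a perfect square. Its splitting field is Q(sqrt(6)), which has degree 2 over Q.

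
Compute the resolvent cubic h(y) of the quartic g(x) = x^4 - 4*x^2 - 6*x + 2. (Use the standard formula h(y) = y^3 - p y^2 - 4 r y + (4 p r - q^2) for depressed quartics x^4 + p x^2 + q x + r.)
h(y) = y^3 + 4*y^2 - 8*y - 68

Identify coefficients: p = -4, q = -6, r = 2.
Plug into h(y) = y^3 - p y^2 - 4 r y + (4 p r - q^2):
  h(y) = y^3 - (-4) y^2 - 4*(2) y + (4*(-4)*(2) - (-6)^2)
       = y^3 + (4) y^2 + (-8) y + (-68).
Simplifying: h(y) = y^3 + 4*y^2 - 8*y - 68.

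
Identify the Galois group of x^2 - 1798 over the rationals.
Gal(K/Q) = Z/2Z (cyclic of order 2)

x^2 - 1798 is irreducible over Q since 1798 is not a rational square. The splitting field Q(sqrt(1798)) has degree 2 over Q, and its unique nontrivial automorphism is sqrt(1798) ↦ -sqrt(1798). Hence Gal(Q(sqrt(1798))/Q) = Z/2Z.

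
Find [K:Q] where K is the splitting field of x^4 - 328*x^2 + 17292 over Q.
[K:Q] = 4

f factors as (x^2 - 262)(x^2 - 66); the splitting field is K = Q(sqrt(262), sqrt(66)). Since 262, 66, and 17292 are all non-squares in Q, the three subfields Q(sqrt(262)), Q(sqrt(66)), Q(sqrt(17292)) are distinct degree-2 extensions, so [K:Q] = 4 (Klein four Galois group).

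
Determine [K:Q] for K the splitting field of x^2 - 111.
[K:Q] = 2

The polynomial x^2 - 111 is irreducible over Q since 111 is not a perfect square. Its splitting field is Q(sqrt(111)), which has degree 2 over Q.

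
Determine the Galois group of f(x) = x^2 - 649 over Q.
Gal(K/Q) = Z/2Z (cyclic of order 2)

x^2 - 649 is irreducible over Q since 649 is not a rational square. The splitting field Q(sqrt(649)) has degree 2 over Q, and its unique nontrivial automorphism is sqrt(649) ↦ -sqrt(649). Hence Gal(Q(sqrt(649))/Q) = Z/2Z.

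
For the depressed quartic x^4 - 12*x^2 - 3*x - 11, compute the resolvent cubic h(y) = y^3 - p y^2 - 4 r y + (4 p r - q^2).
h(y) = y^3 + 12*y^2 + 44*y + 519

Identify coefficients: p = -12, q = -3, r = -11.
Plug into h(y) = y^3 - p y^2 - 4 r y + (4 p r - q^2):
  h(y) = y^3 - (-12) y^2 - 4*(-11) y + (4*(-12)*(-11) - (-3)^2)
       = y^3 + (12) y^2 + (44) y + (519).
Simplifying: h(y) = y^3 + 12*y^2 + 44*y + 519.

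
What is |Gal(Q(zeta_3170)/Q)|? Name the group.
|Gal(Q(zeta_3170)/Q)| = phi(3170) = 1264; group ≅ (Z/3170Z)^* ≅ Z/4Z × Z/316Z

The n-th cyclotomic polynomial Φ_3170(x) is the minimal polynomial of zeta_3170 over Q and has degree phi(3170) = 1264. So Q(zeta_3170) is a degree-1264 Galois extension with Galois group (Z/3170Z)^*. By CRT, (Z/3170Z)^* ≅ (Z/2Z)^* × (Z/5Z)^* × (Z/317Z)^*. Each prime-power unit group is (Z/2Z)^* ≅ trivial group (order 1); (Z/5Z)^* ≅ Z/4Z; (Z/317Z)^* ≅ Z/316Z. Hence Gal(Q(zeta_3170)/Q) ≅ Z/4Z × Z/316Z.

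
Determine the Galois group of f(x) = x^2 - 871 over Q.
Gal(K/Q) = Z/2Z (cyclic of order 2)

x^2 - 871 is irreducible over Q since 871 is not a rational square. The splitting field Q(sqrt(871)) has degree 2 over Q, and its unique nontrivial automorphism is sqrt(871) ↦ -sqrt(871). Hence Gal(Q(sqrt(871))/Q) = Z/2Z.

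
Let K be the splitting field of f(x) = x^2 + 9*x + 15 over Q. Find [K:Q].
[K:Q] = 2

The discriminant of x^2 + (9)*x + (15) is b^2 - 4c = 81 - (60) = 21. Since 21 is not a perfect square in Q, the polynomial is irreducible over Q. Its two roots generate a degree-2 extension, so [K:Q] = 2.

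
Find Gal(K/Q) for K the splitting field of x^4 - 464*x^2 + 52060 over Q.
Gal(K/Q) = V_4 (Klein four-group, Z/2Z × Z/2Z)

f factors as (x^2 - 190)(x^2 - 274), so the splitting field is K = Q(sqrt(190), sqrt(274)). The elements 190, 274, 52060 are all non-squares in Q, so sqrt(190) and sqrt(274) generate independent quadratic extensions. Thus [K:Q] = 4 and Gal(K/Q) is generated by the two order-2 automorphisms sqrt(190) ↦ -sqrt(190) and sqrt(274) ↦ -sqrt(274), giving V_4.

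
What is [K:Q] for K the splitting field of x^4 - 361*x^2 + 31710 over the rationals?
[K:Q] = 4

f factors as (x^2 - 151)(x^2 - 210); the splitting field is K = Q(sqrt(151), sqrt(210)). Since 151, 210, and 31710 are all non-squares in Q, the three subfields Q(sqrt(151)), Q(sqrt(210)), Q(sqrt(31710)) are distinct degree-2 extensions, so [K:Q] = 4 (Klein four Galois group).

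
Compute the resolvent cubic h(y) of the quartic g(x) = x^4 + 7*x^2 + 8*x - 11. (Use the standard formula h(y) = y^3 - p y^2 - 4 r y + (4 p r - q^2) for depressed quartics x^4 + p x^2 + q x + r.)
h(y) = y^3 - 7*y^2 + 44*y - 372

Identify coefficients: p = 7, q = 8, r = -11.
Plug into h(y) = y^3 - p y^2 - 4 r y + (4 p r - q^2):
  h(y) = y^3 - (7) y^2 - 4*(-11) y + (4*(7)*(-11) - (8)^2)
       = y^3 + (-7) y^2 + (44) y + (-372).
Simplifying: h(y) = y^3 - 7*y^2 + 44*y - 372.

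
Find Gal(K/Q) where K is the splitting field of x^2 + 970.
Gal(K/Q) = Z/2Z (cyclic of order 2)

x^2 + 970 is irreducible over Q since -970 is not a rational square. The splitting field Q(sqrt(-970)) has degree 2 over Q, and its unique nontrivial automorphism is sqrt(-970) ↦ -sqrt(-970). Hence Gal(Q(sqrt(-970))/Q) = Z/2Z.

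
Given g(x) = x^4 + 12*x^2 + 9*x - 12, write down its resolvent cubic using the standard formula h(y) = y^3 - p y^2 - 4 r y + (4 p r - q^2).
h(y) = y^3 - 12*y^2 + 48*y - 657

Identify coefficients: p = 12, q = 9, r = -12.
Plug into h(y) = y^3 - p y^2 - 4 r y + (4 p r - q^2):
  h(y) = y^3 - (12) y^2 - 4*(-12) y + (4*(12)*(-12) - (9)^2)
       = y^3 + (-12) y^2 + (48) y + (-657).
Simplifying: h(y) = y^3 - 12*y^2 + 48*y - 657.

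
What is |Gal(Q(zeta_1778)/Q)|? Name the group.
|Gal(Q(zeta_1778)/Q)| = phi(1778) = 756; group ≅ (Z/1778Z)^* ≅ Z/6Z × Z/126Z

The n-th cyclotomic polynomial Φ_1778(x) is the minimal polynomial of zeta_1778 over Q and has degree phi(1778) = 756. So Q(zeta_1778) is a degree-756 Galois extension with Galois group (Z/1778Z)^*. By CRT, (Z/1778Z)^* ≅ (Z/2Z)^* × (Z/7Z)^* × (Z/127Z)^*. Each prime-power unit group is (Z/2Z)^* ≅ trivial group (order 1); (Z/7Z)^* ≅ Z/6Z; (Z/127Z)^* ≅ Z/126Z. Hence Gal(Q(zeta_1778)/Q) ≅ Z/6Z × Z/126Z.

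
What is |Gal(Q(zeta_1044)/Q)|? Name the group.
|Gal(Q(zeta_1044)/Q)| = phi(1044) = 336; group ≅ (Z/1044Z)^* ≅ Z/2Z × Z/6Z × Z/28Z

The n-th cyclotomic polynomial Φ_1044(x) is the minimal polynomial of zeta_1044 over Q and has degree phi(1044) = 336. So Q(zeta_1044) is a degree-336 Galois extension with Galois group (Z/1044Z)^*. By CRT, (Z/1044Z)^* ≅ (Z/4Z)^* × (Z/9Z)^* × (Z/29Z)^*. Each prime-power unit group is (Z/4Z)^* ≅ Z/2Z; (Z/9Z)^* ≅ Z/6Z; (Z/29Z)^* ≅ Z/28Z. Hence Gal(Q(zeta_1044)/Q) ≅ Z/2Z × Z/6Z × Z/28Z.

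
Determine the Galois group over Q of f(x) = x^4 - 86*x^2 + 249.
Gal(K/Q) = V_4 (Klein four-group, Z/2Z × Z/2Z)

f factors as (x^2 - 3)(x^2 - 83), so the splitting field is K = Q(sqrt(3), sqrt(83)). The elements 3, 83, 249 are all non-squares in Q, so sqrt(3) and sqrt(83) generate independent quadratic extensions. Thus [K:Q] = 4 and Gal(K/Q) is generated by the two order-2 automorphisms sqrt(3) ↦ -sqrt(3) and sqrt(83) ↦ -sqrt(83), giving V_4.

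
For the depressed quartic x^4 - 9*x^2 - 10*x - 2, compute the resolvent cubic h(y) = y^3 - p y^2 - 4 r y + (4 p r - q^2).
h(y) = y^3 + 9*y^2 + 8*y - 28

Identify coefficients: p = -9, q = -10, r = -2.
Plug into h(y) = y^3 - p y^2 - 4 r y + (4 p r - q^2):
  h(y) = y^3 - (-9) y^2 - 4*(-2) y + (4*(-9)*(-2) - (-10)^2)
       = y^3 + (9) y^2 + (8) y + (-28).
Simplifying: h(y) = y^3 + 9*y^2 + 8*y - 28.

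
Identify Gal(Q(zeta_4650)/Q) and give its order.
|Gal(Q(zeta_4650)/Q)| = phi(4650) = 1200; group ≅ (Z/4650Z)^* ≅ Z/2Z × Z/20Z × Z/30Z

The n-th cyclotomic polynomial Φ_4650(x) is the minimal polynomial of zeta_4650 over Q and has degree phi(4650) = 1200. So Q(zeta_4650) is a degree-1200 Galois extension with Galois group (Z/4650Z)^*. By CRT, (Z/4650Z)^* ≅ (Z/2Z)^* × (Z/3Z)^* × (Z/25Z)^* × (Z/31Z)^*. Each prime-power unit group is (Z/2Z)^* ≅ trivial group (order 1); (Z/3Z)^* ≅ Z/2Z; (Z/25Z)^* ≅ Z/20Z; (Z/31Z)^* ≅ Z/30Z. Hence Gal(Q(zeta_4650)/Q) ≅ Z/2Z × Z/20Z × Z/30Z.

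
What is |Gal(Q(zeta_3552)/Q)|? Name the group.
|Gal(Q(zeta_3552)/Q)| = phi(3552) = 1152; group ≅ (Z/3552Z)^* ≅ Z/2Z × Z/2Z × Z/8Z × Z/36Z

The n-th cyclotomic polynomial Φ_3552(x) is the minimal polynomial of zeta_3552 over Q and has degree phi(3552) = 1152. So Q(zeta_3552) is a degree-1152 Galois extension with Galois group (Z/3552Z)^*. By CRT, (Z/3552Z)^* ≅ (Z/32Z)^* × (Z/3Z)^* × (Z/37Z)^*. Each prime-power unit group is (Z/32Z)^* ≅ Z/2Z × Z/8Z; (Z/3Z)^* ≅ Z/2Z; (Z/37Z)^* ≅ Z/36Z. Hence Gal(Q(zeta_3552)/Q) ≅ Z/2Z × Z/2Z × Z/8Z × Z/36Z.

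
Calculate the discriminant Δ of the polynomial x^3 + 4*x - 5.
Δ = -931

For a depressed cubic x^3 + p x + q the discriminant is Δ = -4 p^3 - 27 q^2 = -4*(4)^3 - 27*(-5)^2 = -256 - 675 = -931.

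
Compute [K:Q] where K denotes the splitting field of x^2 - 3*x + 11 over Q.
[K:Q] = 2

The discriminant of x^2 + (-3)*x + (11) is b^2 - 4c = 9 - (44) = -35. Since -35 is not a perfect square in Q, the polynomial is irreducible over Q. Its two roots generate a degree-2 extension, so [K:Q] = 2.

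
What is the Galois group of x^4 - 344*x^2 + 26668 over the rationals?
Gal(K/Q) = V_4 (Klein four-group, Z/2Z × Z/2Z)

f factors as (x^2 - 118)(x^2 - 226), so the splitting field is K = Q(sqrt(118), sqrt(226)). The elements 118, 226, 26668 are all non-squares in Q, so sqrt(118) and sqrt(226) generate independent quadratic extensions. Thus [K:Q] = 4 and Gal(K/Q) is generated by the two order-2 automorphisms sqrt(118) ↦ -sqrt(118) and sqrt(226) ↦ -sqrt(226), giving V_4.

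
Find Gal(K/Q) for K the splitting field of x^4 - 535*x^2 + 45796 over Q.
Gal(K/Q) = Z/2Z (cyclic of order 2)

f factors as (x^2 - 107)(x^2 - 428), so the splitting field is K = Q(sqrt(107), sqrt(428)). The squarefree part of 107 is 107 and the squarefree part of 428 is also 107, so sqrt(107) and sqrt(428) are both rational multiples of sqrt(107). Hence Q(sqrt(107)) = Q(sqrt(428)) = Q(sqrt(107)), and the splitting field collapses to a single degree-2 extension with Galois group Z/2Z.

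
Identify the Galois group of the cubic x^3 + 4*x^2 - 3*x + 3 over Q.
Gal(K/Q) = S_3 (symmetric group of order 6)

Compute the discriminant of x^3 + (4)*x^2 + (-3)*x + (3): Δ = -1407. Since Δ is not a rational square, the Galois group is not contained in A_3; it must be the full S_3 (irreducibility of the cubic rules out anything smaller).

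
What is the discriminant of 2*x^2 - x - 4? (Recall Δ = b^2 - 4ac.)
Δ = 33

For a quadratic a x^2 + b x + c the discriminant is Δ = b^2 - 4ac = (-1)^2 - 4*(2)*(-4) = 1 - (-32) = 33.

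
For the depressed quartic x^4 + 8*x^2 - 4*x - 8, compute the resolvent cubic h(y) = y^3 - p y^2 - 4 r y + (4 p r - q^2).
h(y) = y^3 - 8*y^2 + 32*y - 272

Identify coefficients: p = 8, q = -4, r = -8.
Plug into h(y) = y^3 - p y^2 - 4 r y + (4 p r - q^2):
  h(y) = y^3 - (8) y^2 - 4*(-8) y + (4*(8)*(-8) - (-4)^2)
       = y^3 + (-8) y^2 + (32) y + (-272).
Simplifying: h(y) = y^3 - 8*y^2 + 32*y - 272.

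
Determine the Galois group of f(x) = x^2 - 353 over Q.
Gal(K/Q) = Z/2Z (cyclic of order 2)

x^2 - 353 is irreducible over Q since 353 is not a rational square. The splitting field Q(sqrt(353)) has degree 2 over Q, and its unique nontrivial automorphism is sqrt(353) ↦ -sqrt(353). Hence Gal(Q(sqrt(353))/Q) = Z/2Z.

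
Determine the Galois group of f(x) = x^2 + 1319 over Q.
Gal(K/Q) = Z/2Z (cyclic of order 2)

x^2 + 1319 is irreducible over Q since -1319 is not a rational square. The splitting field Q(sqrt(-1319)) has degree 2 over Q, and its unique nontrivial automorphism is sqrt(-1319) ↦ -sqrt(-1319). Hence Gal(Q(sqrt(-1319))/Q) = Z/2Z.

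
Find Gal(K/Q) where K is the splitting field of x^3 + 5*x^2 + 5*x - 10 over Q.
Gal(K/Q) = S_3 (symmetric group of order 6)

Compute the discriminant of x^3 + (5)*x^2 + (5)*x + (-10): Δ = -2075. Since Δ is not a rational square, the Galois group is not contained in A_3; it must be the full S_3 (irreducibility of the cubic rules out anything smaller).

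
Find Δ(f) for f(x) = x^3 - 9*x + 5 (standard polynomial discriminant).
Δ = 2241

For a depressed cubic x^3 + p x + q the discriminant is Δ = -4 p^3 - 27 q^2 = -4*(-9)^3 - 27*(5)^2 = 2916 - 675 = 2241.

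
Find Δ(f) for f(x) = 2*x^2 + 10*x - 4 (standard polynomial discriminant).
Δ = 132

For a quadratic a x^2 + b x + c the discriminant is Δ = b^2 - 4ac = (10)^2 - 4*(2)*(-4) = 100 - (-32) = 132.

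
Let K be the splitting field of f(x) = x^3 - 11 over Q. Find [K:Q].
[K:Q] = 6

x^3 - 11 has one real root r = 11^(1/3) and two complex roots r*zeta_3, r*zeta_3^2 where zeta_3 = e^(2*pi*i/3). The splitting field is Q(r, zeta_3). [Q(r):Q] = 3 and [Q(zeta_3):Q] = 2 with gcd = 1, so [Q(r, zeta_3):Q] = 3 * 2 = 6.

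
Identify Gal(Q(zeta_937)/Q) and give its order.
|Gal(Q(zeta_937)/Q)| = phi(937) = 936; group ≅ (Z/937Z)^* ≅ Z/936Z

The n-th cyclotomic polynomial Φ_937(x) is the minimal polynomial of zeta_937 over Q and has degree phi(937) = 936. So Q(zeta_937) is a degree-936 Galois extension with Galois group (Z/937Z)^*. (Z/937Z)^* is cyclic since 937 is an odd prime power (or 4). Hence Gal(Q(zeta_937)/Q) ≅ Z/936Z.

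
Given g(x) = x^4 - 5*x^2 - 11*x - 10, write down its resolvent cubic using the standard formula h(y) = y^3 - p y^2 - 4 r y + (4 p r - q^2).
h(y) = y^3 + 5*y^2 + 40*y + 79

Identify coefficients: p = -5, q = -11, r = -10.
Plug into h(y) = y^3 - p y^2 - 4 r y + (4 p r - q^2):
  h(y) = y^3 - (-5) y^2 - 4*(-10) y + (4*(-5)*(-10) - (-11)^2)
       = y^3 + (5) y^2 + (40) y + (79).
Simplifying: h(y) = y^3 + 5*y^2 + 40*y + 79.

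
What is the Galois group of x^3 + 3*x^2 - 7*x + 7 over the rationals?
Gal(K/Q) = S_3 (symmetric group of order 6)

Compute the discriminant of x^3 + (3)*x^2 + (-7)*x + (7): Δ = -2912. Since Δ is not a rational square, the Galois group is not contained in A_3; it must be the full S_3 (irreducibility of the cubic rules out anything smaller).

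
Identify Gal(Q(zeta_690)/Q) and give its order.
|Gal(Q(zeta_690)/Q)| = phi(690) = 176; group ≅ (Z/690Z)^* ≅ Z/2Z × Z/4Z × Z/22Z

The n-th cyclotomic polynomial Φ_690(x) is the minimal polynomial of zeta_690 over Q and has degree phi(690) = 176. So Q(zeta_690) is a degree-176 Galois extension with Galois group (Z/690Z)^*. By CRT, (Z/690Z)^* ≅ (Z/2Z)^* × (Z/3Z)^* × (Z/5Z)^* × (Z/23Z)^*. Each prime-power unit group is (Z/2Z)^* ≅ trivial group (order 1); (Z/3Z)^* ≅ Z/2Z; (Z/5Z)^* ≅ Z/4Z; (Z/23Z)^* ≅ Z/22Z. Hence Gal(Q(zeta_690)/Q) ≅ Z/2Z × Z/4Z × Z/22Z.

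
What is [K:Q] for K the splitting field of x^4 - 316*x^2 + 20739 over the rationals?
[K:Q] = 4

f factors as (x^2 - 93)(x^2 - 223); the splitting field is K = Q(sqrt(93), sqrt(223)). Since 93, 223, and 20739 are all non-squares in Q, the three subfields Q(sqrt(93)), Q(sqrt(223)), Q(sqrt(20739)) are distinct degree-2 extensions, so [K:Q] = 4 (Klein four Galois group).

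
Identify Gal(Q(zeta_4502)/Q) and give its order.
|Gal(Q(zeta_4502)/Q)| = phi(4502) = 2250; group ≅ (Z/4502Z)^* ≅ Z/2250Z

The n-th cyclotomic polynomial Φ_4502(x) is the minimal polynomial of zeta_4502 over Q and has degree phi(4502) = 2250. So Q(zeta_4502) is a degree-2250 Galois extension with Galois group (Z/4502Z)^*. By CRT, (Z/4502Z)^* ≅ (Z/2Z)^* × (Z/2251Z)^*. Each prime-power unit group is (Z/2Z)^* ≅ trivial group (order 1); (Z/2251Z)^* ≅ Z/2250Z. Hence Gal(Q(zeta_4502)/Q) ≅ Z/2250Z.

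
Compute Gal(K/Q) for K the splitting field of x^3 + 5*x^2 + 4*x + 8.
Gal(K/Q) = S_3 (symmetric group of order 6)

Compute the discriminant of x^3 + (5)*x^2 + (4)*x + (8): Δ = -2704. Since Δ is not a rational square, the Galois group is not contained in A_3; it must be the full S_3 (irreducibility of the cubic rules out anything smaller).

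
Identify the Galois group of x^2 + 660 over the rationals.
Gal(K/Q) = Z/2Z (cyclic of order 2)

x^2 + 660 is irreducible over Q since -660 is not a rational square. The splitting field Q(sqrt(-660)) has degree 2 over Q, and its unique nontrivial automorphism is sqrt(-660) ↦ -sqrt(-660). Hence Gal(Q(sqrt(-660))/Q) = Z/2Z.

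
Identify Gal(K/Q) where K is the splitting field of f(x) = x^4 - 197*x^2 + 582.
Gal(K/Q) = V_4 (Klein four-group, Z/2Z × Z/2Z)

f factors as (x^2 - 194)(x^2 - 3), so the splitting field is K = Q(sqrt(194), sqrt(3)). The elements 194, 3, 582 are all non-squares in Q, so sqrt(194) and sqrt(3) generate independent quadratic extensions. Thus [K:Q] = 4 and Gal(K/Q) is generated by the two order-2 automorphisms sqrt(194) ↦ -sqrt(194) and sqrt(3) ↦ -sqrt(3), giving V_4.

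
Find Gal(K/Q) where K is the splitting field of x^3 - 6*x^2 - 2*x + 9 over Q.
Gal(K/Q) = S_3 (symmetric group of order 6)

Compute the discriminant of x^3 + (-6)*x^2 + (-2)*x + (9): Δ = 7709. Since Δ is not a rational square, the Galois group is not contained in A_3; it must be the full S_3 (irreducibility of the cubic rules out anything smaller).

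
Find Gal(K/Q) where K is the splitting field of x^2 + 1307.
Gal(K/Q) = Z/2Z (cyclic of order 2)

x^2 + 1307 is irreducible over Q since -1307 is not a rational square. The splitting field Q(sqrt(-1307)) has degree 2 over Q, and its unique nontrivial automorphism is sqrt(-1307) ↦ -sqrt(-1307). Hence Gal(Q(sqrt(-1307))/Q) = Z/2Z.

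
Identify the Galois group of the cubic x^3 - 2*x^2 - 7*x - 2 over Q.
Gal(K/Q) = S_3 (symmetric group of order 6)

Compute the discriminant of x^3 + (-2)*x^2 + (-7)*x + (-2): Δ = 892. Since Δ is not a rational square, the Galois group is not contained in A_3; it must be the full S_3 (irreducibility of the cubic rules out anything smaller).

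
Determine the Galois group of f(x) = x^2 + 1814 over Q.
Gal(K/Q) = Z/2Z (cyclic of order 2)

x^2 + 1814 is irreducible over Q since -1814 is not a rational square. The splitting field Q(sqrt(-1814)) has degree 2 over Q, and its unique nontrivial automorphism is sqrt(-1814) ↦ -sqrt(-1814). Hence Gal(Q(sqrt(-1814))/Q) = Z/2Z.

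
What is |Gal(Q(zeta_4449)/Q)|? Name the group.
|Gal(Q(zeta_4449)/Q)| = phi(4449) = 2964; group ≅ (Z/4449Z)^* ≅ Z/2Z × Z/1482Z

The n-th cyclotomic polynomial Φ_4449(x) is the minimal polynomial of zeta_4449 over Q and has degree phi(4449) = 2964. So Q(zeta_4449) is a degree-2964 Galois extension with Galois group (Z/4449Z)^*. By CRT, (Z/4449Z)^* ≅ (Z/3Z)^* × (Z/1483Z)^*. Each prime-power unit group is (Z/3Z)^* ≅ Z/2Z; (Z/1483Z)^* ≅ Z/1482Z. Hence Gal(Q(zeta_4449)/Q) ≅ Z/2Z × Z/1482Z.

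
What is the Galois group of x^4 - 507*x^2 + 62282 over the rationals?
Gal(K/Q) = V_4 (Klein four-group, Z/2Z × Z/2Z)

f factors as (x^2 - 298)(x^2 - 209), so the splitting field is K = Q(sqrt(298), sqrt(209)). The elements 298, 209, 62282 are all non-squares in Q, so sqrt(298) and sqrt(209) generate independent quadratic extensions. Thus [K:Q] = 4 and Gal(K/Q) is generated by the two order-2 automorphisms sqrt(298) ↦ -sqrt(298) and sqrt(209) ↦ -sqrt(209), giving V_4.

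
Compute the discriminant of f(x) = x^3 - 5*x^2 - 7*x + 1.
Δ = 3700

For x^3 + a x^2 + b x + c the discriminant is Δ = 18 a b c - 4 a^3 c + a^2 b^2 - 4 b^3 - 27 c^2.
Plug a = -5, b = -7, c = 1:
  18*(-5)*(-7)*(1) - 4*(-5)^3*(1) + (-5)^2*(-7)^2 - 4*(-7)^3 - 27*(1)^2
  = 630 + (500) + 1225 + (1372) + (-27)
  = 3700.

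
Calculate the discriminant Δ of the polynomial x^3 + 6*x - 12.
Δ = -4752

For a depressed cubic x^3 + p x + q the discriminant is Δ = -4 p^3 - 27 q^2 = -4*(6)^3 - 27*(-12)^2 = -864 - 3888 = -4752.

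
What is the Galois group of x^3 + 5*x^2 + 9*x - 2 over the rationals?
Gal(K/Q) = S_3 (symmetric group of order 6)

Compute the discriminant of x^3 + (5)*x^2 + (9)*x + (-2): Δ = -1619. Since Δ is not a rational square, the Galois group is not contained in A_3; it must be the full S_3 (irreducibility of the cubic rules out anything smaller).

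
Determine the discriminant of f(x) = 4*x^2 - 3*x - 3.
Δ = 57

For a quadratic a x^2 + b x + c the discriminant is Δ = b^2 - 4ac = (-3)^2 - 4*(4)*(-3) = 9 - (-48) = 57.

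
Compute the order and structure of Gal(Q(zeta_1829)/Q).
|Gal(Q(zeta_1829)/Q)| = phi(1829) = 1740; group ≅ (Z/1829Z)^* ≅ Z/30Z × Z/58Z

The n-th cyclotomic polynomial Φ_1829(x) is the minimal polynomial of zeta_1829 over Q and has degree phi(1829) = 1740. So Q(zeta_1829) is a degree-1740 Galois extension with Galois group (Z/1829Z)^*. By CRT, (Z/1829Z)^* ≅ (Z/31Z)^* × (Z/59Z)^*. Each prime-power unit group is (Z/31Z)^* ≅ Z/30Z; (Z/59Z)^* ≅ Z/58Z. Hence Gal(Q(zeta_1829)/Q) ≅ Z/30Z × Z/58Z.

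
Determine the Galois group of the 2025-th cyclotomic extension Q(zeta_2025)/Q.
|Gal(Q(zeta_2025)/Q)| = phi(2025) = 1080; group ≅ (Z/2025Z)^* ≅ Z/20Z × Z/54Z

The n-th cyclotomic polynomial Φ_2025(x) is the minimal polynomial of zeta_2025 over Q and has degree phi(2025) = 1080. So Q(zeta_2025) is a degree-1080 Galois extension with Galois group (Z/2025Z)^*. By CRT, (Z/2025Z)^* ≅ (Z/81Z)^* × (Z/25Z)^*. Each prime-power unit group is (Z/81Z)^* ≅ Z/54Z; (Z/25Z)^* ≅ Z/20Z. Hence Gal(Q(zeta_2025)/Q) ≅ Z/20Z × Z/54Z.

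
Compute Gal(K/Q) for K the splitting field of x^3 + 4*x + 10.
Gal(K/Q) = S_3 (symmetric group of order 6)

Compute the discriminant of x^3 + (0)*x^2 + (4)*x + (10): Δ = -2956. Since Δ is not a rational square, the Galois group is not contained in A_3; it must be the full S_3 (irreducibility of the cubic rules out anything smaller).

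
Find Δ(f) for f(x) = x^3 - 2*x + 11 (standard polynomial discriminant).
Δ = -3235

For a depressed cubic x^3 + p x + q the discriminant is Δ = -4 p^3 - 27 q^2 = -4*(-2)^3 - 27*(11)^2 = 32 - 3267 = -3235.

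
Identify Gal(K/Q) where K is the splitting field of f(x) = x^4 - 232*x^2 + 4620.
Gal(K/Q) = V_4 (Klein four-group, Z/2Z × Z/2Z)

f factors as (x^2 - 210)(x^2 - 22), so the splitting field is K = Q(sqrt(210), sqrt(22)). The elements 210, 22, 4620 are all non-squares in Q, so sqrt(210) and sqrt(22) generate independent quadratic extensions. Thus [K:Q] = 4 and Gal(K/Q) is generated by the two order-2 automorphisms sqrt(210) ↦ -sqrt(210) and sqrt(22) ↦ -sqrt(22), giving V_4.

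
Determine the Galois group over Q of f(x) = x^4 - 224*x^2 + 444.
Gal(K/Q) = V_4 (Klein four-group, Z/2Z × Z/2Z)

f factors as (x^2 - 222)(x^2 - 2), so the splitting field is K = Q(sqrt(222), sqrt(2)). The elements 222, 2, 444 are all non-squares in Q, so sqrt(222) and sqrt(2) generate independent quadratic extensions. Thus [K:Q] = 4 and Gal(K/Q) is generated by the two order-2 automorphisms sqrt(222) ↦ -sqrt(222) and sqrt(2) ↦ -sqrt(2), giving V_4.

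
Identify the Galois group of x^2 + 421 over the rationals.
Gal(K/Q) = Z/2Z (cyclic of order 2)

x^2 + 421 is irreducible over Q since -421 is not a rational square. The splitting field Q(sqrt(-421)) has degree 2 over Q, and its unique nontrivial automorphism is sqrt(-421) ↦ -sqrt(-421). Hence Gal(Q(sqrt(-421))/Q) = Z/2Z.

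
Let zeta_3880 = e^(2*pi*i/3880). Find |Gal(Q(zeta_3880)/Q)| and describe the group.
|Gal(Q(zeta_3880)/Q)| = phi(3880) = 1536; group ≅ (Z/3880Z)^* ≅ Z/2Z × Z/2Z × Z/4Z × Z/96Z

The n-th cyclotomic polynomial Φ_3880(x) is the minimal polynomial of zeta_3880 over Q and has degree phi(3880) = 1536. So Q(zeta_3880) is a degree-1536 Galois extension with Galois group (Z/3880Z)^*. By CRT, (Z/3880Z)^* ≅ (Z/8Z)^* × (Z/5Z)^* × (Z/97Z)^*. Each prime-power unit group is (Z/8Z)^* ≅ Z/2Z × Z/2Z; (Z/5Z)^* ≅ Z/4Z; (Z/97Z)^* ≅ Z/96Z. Hence Gal(Q(zeta_3880)/Q) ≅ Z/2Z × Z/2Z × Z/4Z × Z/96Z.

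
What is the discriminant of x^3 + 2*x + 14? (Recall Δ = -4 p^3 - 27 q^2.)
Δ = -5324

For a depressed cubic x^3 + p x + q the discriminant is Δ = -4 p^3 - 27 q^2 = -4*(2)^3 - 27*(14)^2 = -32 - 5292 = -5324.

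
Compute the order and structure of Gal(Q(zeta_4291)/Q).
|Gal(Q(zeta_4291)/Q)| = phi(4291) = 3672; group ≅ (Z/4291Z)^* ≅ Z/6Z × Z/612Z

The n-th cyclotomic polynomial Φ_4291(x) is the minimal polynomial of zeta_4291 over Q and has degree phi(4291) = 3672. So Q(zeta_4291) is a degree-3672 Galois extension with Galois group (Z/4291Z)^*. By CRT, (Z/4291Z)^* ≅ (Z/7Z)^* × (Z/613Z)^*. Each prime-power unit group is (Z/7Z)^* ≅ Z/6Z; (Z/613Z)^* ≅ Z/612Z. Hence Gal(Q(zeta_4291)/Q) ≅ Z/6Z × Z/612Z.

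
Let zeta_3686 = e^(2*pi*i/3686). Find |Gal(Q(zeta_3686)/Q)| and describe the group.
|Gal(Q(zeta_3686)/Q)| = phi(3686) = 1728; group ≅ (Z/3686Z)^* ≅ Z/18Z × Z/96Z

The n-th cyclotomic polynomial Φ_3686(x) is the minimal polynomial of zeta_3686 over Q and has degree phi(3686) = 1728. So Q(zeta_3686) is a degree-1728 Galois extension with Galois group (Z/3686Z)^*. By CRT, (Z/3686Z)^* ≅ (Z/2Z)^* × (Z/19Z)^* × (Z/97Z)^*. Each prime-power unit group is (Z/2Z)^* ≅ trivial group (order 1); (Z/19Z)^* ≅ Z/18Z; (Z/97Z)^* ≅ Z/96Z. Hence Gal(Q(zeta_3686)/Q) ≅ Z/18Z × Z/96Z.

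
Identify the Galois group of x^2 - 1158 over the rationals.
Gal(K/Q) = Z/2Z (cyclic of order 2)

x^2 - 1158 is irreducible over Q since 1158 is not a rational square. The splitting field Q(sqrt(1158)) has degree 2 over Q, and its unique nontrivial automorphism is sqrt(1158) ↦ -sqrt(1158). Hence Gal(Q(sqrt(1158))/Q) = Z/2Z.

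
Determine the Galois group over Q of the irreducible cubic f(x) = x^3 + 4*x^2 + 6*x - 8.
Gal(K/Q) = S_3 (symmetric group of order 6)

Compute the discriminant of x^3 + (4)*x^2 + (6)*x + (-8): Δ = -3424. Since Δ is not a rational square, the Galois group is not contained in A_3; it must be the full S_3 (irreducibility of the cubic rules out anything smaller).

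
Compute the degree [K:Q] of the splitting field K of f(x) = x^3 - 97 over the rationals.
[K:Q] = 6

x^3 - 97 has one real root r = 97^(1/3) and two complex roots r*zeta_3, r*zeta_3^2 where zeta_3 = e^(2*pi*i/3). The splitting field is Q(r, zeta_3). [Q(r):Q] = 3 and [Q(zeta_3):Q] = 2 with gcd = 1, so [Q(r, zeta_3):Q] = 3 * 2 = 6.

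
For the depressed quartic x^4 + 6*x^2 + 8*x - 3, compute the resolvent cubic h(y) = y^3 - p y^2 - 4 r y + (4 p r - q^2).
h(y) = y^3 - 6*y^2 + 12*y - 136

Identify coefficients: p = 6, q = 8, r = -3.
Plug into h(y) = y^3 - p y^2 - 4 r y + (4 p r - q^2):
  h(y) = y^3 - (6) y^2 - 4*(-3) y + (4*(6)*(-3) - (8)^2)
       = y^3 + (-6) y^2 + (12) y + (-136).
Simplifying: h(y) = y^3 - 6*y^2 + 12*y - 136.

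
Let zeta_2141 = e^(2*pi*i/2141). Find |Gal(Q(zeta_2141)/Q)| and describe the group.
|Gal(Q(zeta_2141)/Q)| = phi(2141) = 2140; group ≅ (Z/2141Z)^* ≅ Z/2140Z

The n-th cyclotomic polynomial Φ_2141(x) is the minimal polynomial of zeta_2141 over Q and has degree phi(2141) = 2140. So Q(zeta_2141) is a degree-2140 Galois extension with Galois group (Z/2141Z)^*. (Z/2141Z)^* is cyclic since 2141 is an odd prime power (or 4). Hence Gal(Q(zeta_2141)/Q) ≅ Z/2140Z.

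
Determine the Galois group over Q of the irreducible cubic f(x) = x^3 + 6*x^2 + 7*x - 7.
Gal(K/Q) = S_3 (symmetric group of order 6)

Compute the discriminant of x^3 + (6)*x^2 + (7)*x + (-7): Δ = -175. Since Δ is not a rational square, the Galois group is not contained in A_3; it must be the full S_3 (irreducibility of the cubic rules out anything smaller).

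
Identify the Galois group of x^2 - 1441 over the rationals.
Gal(K/Q) = Z/2Z (cyclic of order 2)

x^2 - 1441 is irreducible over Q since 1441 is not a rational square. The splitting field Q(sqrt(1441)) has degree 2 over Q, and its unique nontrivial automorphism is sqrt(1441) ↦ -sqrt(1441). Hence Gal(Q(sqrt(1441))/Q) = Z/2Z.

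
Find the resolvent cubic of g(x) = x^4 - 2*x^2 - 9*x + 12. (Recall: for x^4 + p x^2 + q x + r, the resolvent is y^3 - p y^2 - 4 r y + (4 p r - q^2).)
h(y) = y^3 + 2*y^2 - 48*y - 177

Identify coefficients: p = -2, q = -9, r = 12.
Plug into h(y) = y^3 - p y^2 - 4 r y + (4 p r - q^2):
  h(y) = y^3 - (-2) y^2 - 4*(12) y + (4*(-2)*(12) - (-9)^2)
       = y^3 + (2) y^2 + (-48) y + (-177).
Simplifying: h(y) = y^3 + 2*y^2 - 48*y - 177.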